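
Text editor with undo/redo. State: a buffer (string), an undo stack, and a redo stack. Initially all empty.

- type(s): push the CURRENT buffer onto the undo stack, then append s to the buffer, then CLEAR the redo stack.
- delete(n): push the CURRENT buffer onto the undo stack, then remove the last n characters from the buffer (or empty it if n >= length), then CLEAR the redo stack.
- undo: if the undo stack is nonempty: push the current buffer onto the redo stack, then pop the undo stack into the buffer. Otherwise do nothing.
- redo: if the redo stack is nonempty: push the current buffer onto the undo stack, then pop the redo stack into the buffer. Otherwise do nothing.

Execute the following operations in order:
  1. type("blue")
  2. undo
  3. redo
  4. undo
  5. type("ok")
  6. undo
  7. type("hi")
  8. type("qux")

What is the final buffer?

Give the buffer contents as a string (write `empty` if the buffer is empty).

After op 1 (type): buf='blue' undo_depth=1 redo_depth=0
After op 2 (undo): buf='(empty)' undo_depth=0 redo_depth=1
After op 3 (redo): buf='blue' undo_depth=1 redo_depth=0
After op 4 (undo): buf='(empty)' undo_depth=0 redo_depth=1
After op 5 (type): buf='ok' undo_depth=1 redo_depth=0
After op 6 (undo): buf='(empty)' undo_depth=0 redo_depth=1
After op 7 (type): buf='hi' undo_depth=1 redo_depth=0
After op 8 (type): buf='hiqux' undo_depth=2 redo_depth=0

Answer: hiqux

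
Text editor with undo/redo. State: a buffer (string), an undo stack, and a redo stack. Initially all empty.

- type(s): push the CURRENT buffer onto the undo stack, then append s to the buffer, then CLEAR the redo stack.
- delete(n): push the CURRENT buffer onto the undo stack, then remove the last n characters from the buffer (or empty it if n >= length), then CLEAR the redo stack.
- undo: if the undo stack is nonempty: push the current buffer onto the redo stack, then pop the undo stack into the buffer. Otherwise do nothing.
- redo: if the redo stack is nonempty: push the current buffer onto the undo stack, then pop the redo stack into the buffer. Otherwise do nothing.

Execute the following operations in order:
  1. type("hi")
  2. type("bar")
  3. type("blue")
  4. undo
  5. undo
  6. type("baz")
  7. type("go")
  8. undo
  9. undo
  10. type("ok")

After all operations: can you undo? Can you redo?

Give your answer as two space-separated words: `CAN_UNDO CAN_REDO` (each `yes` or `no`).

Answer: yes no

Derivation:
After op 1 (type): buf='hi' undo_depth=1 redo_depth=0
After op 2 (type): buf='hibar' undo_depth=2 redo_depth=0
After op 3 (type): buf='hibarblue' undo_depth=3 redo_depth=0
After op 4 (undo): buf='hibar' undo_depth=2 redo_depth=1
After op 5 (undo): buf='hi' undo_depth=1 redo_depth=2
After op 6 (type): buf='hibaz' undo_depth=2 redo_depth=0
After op 7 (type): buf='hibazgo' undo_depth=3 redo_depth=0
After op 8 (undo): buf='hibaz' undo_depth=2 redo_depth=1
After op 9 (undo): buf='hi' undo_depth=1 redo_depth=2
After op 10 (type): buf='hiok' undo_depth=2 redo_depth=0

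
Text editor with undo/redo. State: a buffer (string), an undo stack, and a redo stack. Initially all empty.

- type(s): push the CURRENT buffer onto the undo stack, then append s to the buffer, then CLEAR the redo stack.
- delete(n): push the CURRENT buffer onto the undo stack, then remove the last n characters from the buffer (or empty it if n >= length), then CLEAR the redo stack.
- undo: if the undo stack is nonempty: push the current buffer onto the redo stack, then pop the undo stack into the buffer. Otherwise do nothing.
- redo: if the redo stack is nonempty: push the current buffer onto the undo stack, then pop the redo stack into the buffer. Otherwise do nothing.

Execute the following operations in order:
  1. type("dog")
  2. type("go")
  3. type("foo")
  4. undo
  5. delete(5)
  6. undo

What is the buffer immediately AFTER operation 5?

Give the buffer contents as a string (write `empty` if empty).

After op 1 (type): buf='dog' undo_depth=1 redo_depth=0
After op 2 (type): buf='doggo' undo_depth=2 redo_depth=0
After op 3 (type): buf='doggofoo' undo_depth=3 redo_depth=0
After op 4 (undo): buf='doggo' undo_depth=2 redo_depth=1
After op 5 (delete): buf='(empty)' undo_depth=3 redo_depth=0

Answer: empty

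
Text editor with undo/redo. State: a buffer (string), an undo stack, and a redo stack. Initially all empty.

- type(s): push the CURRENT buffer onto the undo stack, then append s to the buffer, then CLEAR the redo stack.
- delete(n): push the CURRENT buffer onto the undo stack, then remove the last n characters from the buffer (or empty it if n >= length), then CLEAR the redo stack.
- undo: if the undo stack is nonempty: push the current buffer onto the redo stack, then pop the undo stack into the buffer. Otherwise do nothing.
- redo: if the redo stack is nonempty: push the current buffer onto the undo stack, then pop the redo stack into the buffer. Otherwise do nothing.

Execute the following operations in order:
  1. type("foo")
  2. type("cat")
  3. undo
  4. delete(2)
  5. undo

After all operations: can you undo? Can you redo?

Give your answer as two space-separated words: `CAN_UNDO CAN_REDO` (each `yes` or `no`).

Answer: yes yes

Derivation:
After op 1 (type): buf='foo' undo_depth=1 redo_depth=0
After op 2 (type): buf='foocat' undo_depth=2 redo_depth=0
After op 3 (undo): buf='foo' undo_depth=1 redo_depth=1
After op 4 (delete): buf='f' undo_depth=2 redo_depth=0
After op 5 (undo): buf='foo' undo_depth=1 redo_depth=1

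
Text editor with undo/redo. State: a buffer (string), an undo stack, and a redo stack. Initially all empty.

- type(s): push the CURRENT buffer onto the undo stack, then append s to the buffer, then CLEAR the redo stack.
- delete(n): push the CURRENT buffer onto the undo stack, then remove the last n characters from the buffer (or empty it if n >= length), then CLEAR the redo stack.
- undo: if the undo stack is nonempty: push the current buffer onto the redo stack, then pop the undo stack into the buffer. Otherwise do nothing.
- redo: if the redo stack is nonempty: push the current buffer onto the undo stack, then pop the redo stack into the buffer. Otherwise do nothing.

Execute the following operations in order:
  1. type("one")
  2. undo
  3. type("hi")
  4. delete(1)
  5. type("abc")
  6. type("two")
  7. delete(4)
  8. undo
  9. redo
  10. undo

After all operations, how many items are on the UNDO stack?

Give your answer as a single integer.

After op 1 (type): buf='one' undo_depth=1 redo_depth=0
After op 2 (undo): buf='(empty)' undo_depth=0 redo_depth=1
After op 3 (type): buf='hi' undo_depth=1 redo_depth=0
After op 4 (delete): buf='h' undo_depth=2 redo_depth=0
After op 5 (type): buf='habc' undo_depth=3 redo_depth=0
After op 6 (type): buf='habctwo' undo_depth=4 redo_depth=0
After op 7 (delete): buf='hab' undo_depth=5 redo_depth=0
After op 8 (undo): buf='habctwo' undo_depth=4 redo_depth=1
After op 9 (redo): buf='hab' undo_depth=5 redo_depth=0
After op 10 (undo): buf='habctwo' undo_depth=4 redo_depth=1

Answer: 4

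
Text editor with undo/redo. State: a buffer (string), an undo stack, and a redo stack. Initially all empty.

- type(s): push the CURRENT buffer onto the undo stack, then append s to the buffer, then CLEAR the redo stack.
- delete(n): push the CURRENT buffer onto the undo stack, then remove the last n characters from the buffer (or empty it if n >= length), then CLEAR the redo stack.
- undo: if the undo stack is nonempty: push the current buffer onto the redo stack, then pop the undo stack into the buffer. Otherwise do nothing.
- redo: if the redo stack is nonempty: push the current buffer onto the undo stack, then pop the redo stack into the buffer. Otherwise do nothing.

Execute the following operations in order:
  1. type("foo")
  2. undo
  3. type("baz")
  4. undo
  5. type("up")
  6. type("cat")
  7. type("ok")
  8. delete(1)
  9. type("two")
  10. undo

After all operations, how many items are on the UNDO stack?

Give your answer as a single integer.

Answer: 4

Derivation:
After op 1 (type): buf='foo' undo_depth=1 redo_depth=0
After op 2 (undo): buf='(empty)' undo_depth=0 redo_depth=1
After op 3 (type): buf='baz' undo_depth=1 redo_depth=0
After op 4 (undo): buf='(empty)' undo_depth=0 redo_depth=1
After op 5 (type): buf='up' undo_depth=1 redo_depth=0
After op 6 (type): buf='upcat' undo_depth=2 redo_depth=0
After op 7 (type): buf='upcatok' undo_depth=3 redo_depth=0
After op 8 (delete): buf='upcato' undo_depth=4 redo_depth=0
After op 9 (type): buf='upcatotwo' undo_depth=5 redo_depth=0
After op 10 (undo): buf='upcato' undo_depth=4 redo_depth=1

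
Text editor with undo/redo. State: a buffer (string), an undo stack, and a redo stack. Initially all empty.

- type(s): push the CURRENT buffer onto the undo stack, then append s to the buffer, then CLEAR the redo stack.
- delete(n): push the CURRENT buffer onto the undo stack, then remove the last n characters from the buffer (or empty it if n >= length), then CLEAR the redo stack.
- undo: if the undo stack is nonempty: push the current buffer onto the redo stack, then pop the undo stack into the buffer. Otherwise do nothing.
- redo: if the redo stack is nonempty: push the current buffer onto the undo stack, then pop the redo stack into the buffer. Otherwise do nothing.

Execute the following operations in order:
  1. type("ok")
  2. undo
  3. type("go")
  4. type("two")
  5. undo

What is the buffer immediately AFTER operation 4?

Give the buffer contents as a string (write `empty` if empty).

After op 1 (type): buf='ok' undo_depth=1 redo_depth=0
After op 2 (undo): buf='(empty)' undo_depth=0 redo_depth=1
After op 3 (type): buf='go' undo_depth=1 redo_depth=0
After op 4 (type): buf='gotwo' undo_depth=2 redo_depth=0

Answer: gotwo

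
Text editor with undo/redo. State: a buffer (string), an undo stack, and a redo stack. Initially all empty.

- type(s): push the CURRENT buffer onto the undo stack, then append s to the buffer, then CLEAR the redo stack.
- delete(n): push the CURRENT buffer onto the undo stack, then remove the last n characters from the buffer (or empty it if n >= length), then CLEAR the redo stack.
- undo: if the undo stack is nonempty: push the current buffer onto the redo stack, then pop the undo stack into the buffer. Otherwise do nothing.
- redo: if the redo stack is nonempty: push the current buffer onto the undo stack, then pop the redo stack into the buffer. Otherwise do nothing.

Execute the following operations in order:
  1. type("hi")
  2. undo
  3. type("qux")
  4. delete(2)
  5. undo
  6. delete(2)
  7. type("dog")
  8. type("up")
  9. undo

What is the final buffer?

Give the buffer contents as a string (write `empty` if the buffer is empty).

Answer: qdog

Derivation:
After op 1 (type): buf='hi' undo_depth=1 redo_depth=0
After op 2 (undo): buf='(empty)' undo_depth=0 redo_depth=1
After op 3 (type): buf='qux' undo_depth=1 redo_depth=0
After op 4 (delete): buf='q' undo_depth=2 redo_depth=0
After op 5 (undo): buf='qux' undo_depth=1 redo_depth=1
After op 6 (delete): buf='q' undo_depth=2 redo_depth=0
After op 7 (type): buf='qdog' undo_depth=3 redo_depth=0
After op 8 (type): buf='qdogup' undo_depth=4 redo_depth=0
After op 9 (undo): buf='qdog' undo_depth=3 redo_depth=1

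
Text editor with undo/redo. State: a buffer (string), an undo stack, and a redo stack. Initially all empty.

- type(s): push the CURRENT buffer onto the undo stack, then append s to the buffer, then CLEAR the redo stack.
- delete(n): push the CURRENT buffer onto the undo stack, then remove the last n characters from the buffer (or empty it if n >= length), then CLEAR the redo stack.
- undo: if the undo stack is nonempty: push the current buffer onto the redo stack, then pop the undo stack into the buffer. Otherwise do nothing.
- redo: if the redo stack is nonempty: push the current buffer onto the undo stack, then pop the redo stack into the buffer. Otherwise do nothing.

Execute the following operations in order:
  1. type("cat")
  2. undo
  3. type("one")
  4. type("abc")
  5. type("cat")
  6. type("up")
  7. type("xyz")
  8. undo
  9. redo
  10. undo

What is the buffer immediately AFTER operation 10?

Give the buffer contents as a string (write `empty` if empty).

After op 1 (type): buf='cat' undo_depth=1 redo_depth=0
After op 2 (undo): buf='(empty)' undo_depth=0 redo_depth=1
After op 3 (type): buf='one' undo_depth=1 redo_depth=0
After op 4 (type): buf='oneabc' undo_depth=2 redo_depth=0
After op 5 (type): buf='oneabccat' undo_depth=3 redo_depth=0
After op 6 (type): buf='oneabccatup' undo_depth=4 redo_depth=0
After op 7 (type): buf='oneabccatupxyz' undo_depth=5 redo_depth=0
After op 8 (undo): buf='oneabccatup' undo_depth=4 redo_depth=1
After op 9 (redo): buf='oneabccatupxyz' undo_depth=5 redo_depth=0
After op 10 (undo): buf='oneabccatup' undo_depth=4 redo_depth=1

Answer: oneabccatup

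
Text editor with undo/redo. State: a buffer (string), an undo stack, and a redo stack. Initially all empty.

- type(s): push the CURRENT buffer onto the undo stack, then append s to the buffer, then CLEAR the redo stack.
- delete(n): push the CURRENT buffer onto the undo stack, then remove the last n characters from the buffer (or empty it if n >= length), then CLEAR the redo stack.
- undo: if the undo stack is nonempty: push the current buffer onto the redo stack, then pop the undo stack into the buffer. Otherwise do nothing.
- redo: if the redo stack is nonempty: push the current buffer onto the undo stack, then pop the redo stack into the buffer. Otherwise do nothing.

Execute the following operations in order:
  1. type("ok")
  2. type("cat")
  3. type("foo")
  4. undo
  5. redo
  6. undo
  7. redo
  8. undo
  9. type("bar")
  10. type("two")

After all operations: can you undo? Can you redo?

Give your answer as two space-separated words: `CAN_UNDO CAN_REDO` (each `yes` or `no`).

Answer: yes no

Derivation:
After op 1 (type): buf='ok' undo_depth=1 redo_depth=0
After op 2 (type): buf='okcat' undo_depth=2 redo_depth=0
After op 3 (type): buf='okcatfoo' undo_depth=3 redo_depth=0
After op 4 (undo): buf='okcat' undo_depth=2 redo_depth=1
After op 5 (redo): buf='okcatfoo' undo_depth=3 redo_depth=0
After op 6 (undo): buf='okcat' undo_depth=2 redo_depth=1
After op 7 (redo): buf='okcatfoo' undo_depth=3 redo_depth=0
After op 8 (undo): buf='okcat' undo_depth=2 redo_depth=1
After op 9 (type): buf='okcatbar' undo_depth=3 redo_depth=0
After op 10 (type): buf='okcatbartwo' undo_depth=4 redo_depth=0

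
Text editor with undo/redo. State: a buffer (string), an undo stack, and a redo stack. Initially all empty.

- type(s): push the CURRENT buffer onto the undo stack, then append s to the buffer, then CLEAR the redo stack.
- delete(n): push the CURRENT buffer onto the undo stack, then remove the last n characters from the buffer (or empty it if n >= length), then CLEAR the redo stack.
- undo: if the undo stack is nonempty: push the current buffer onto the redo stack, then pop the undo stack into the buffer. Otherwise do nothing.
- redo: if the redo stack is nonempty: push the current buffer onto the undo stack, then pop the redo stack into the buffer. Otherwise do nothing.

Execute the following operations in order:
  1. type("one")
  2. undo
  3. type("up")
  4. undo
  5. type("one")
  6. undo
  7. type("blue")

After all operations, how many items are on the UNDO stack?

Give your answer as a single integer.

After op 1 (type): buf='one' undo_depth=1 redo_depth=0
After op 2 (undo): buf='(empty)' undo_depth=0 redo_depth=1
After op 3 (type): buf='up' undo_depth=1 redo_depth=0
After op 4 (undo): buf='(empty)' undo_depth=0 redo_depth=1
After op 5 (type): buf='one' undo_depth=1 redo_depth=0
After op 6 (undo): buf='(empty)' undo_depth=0 redo_depth=1
After op 7 (type): buf='blue' undo_depth=1 redo_depth=0

Answer: 1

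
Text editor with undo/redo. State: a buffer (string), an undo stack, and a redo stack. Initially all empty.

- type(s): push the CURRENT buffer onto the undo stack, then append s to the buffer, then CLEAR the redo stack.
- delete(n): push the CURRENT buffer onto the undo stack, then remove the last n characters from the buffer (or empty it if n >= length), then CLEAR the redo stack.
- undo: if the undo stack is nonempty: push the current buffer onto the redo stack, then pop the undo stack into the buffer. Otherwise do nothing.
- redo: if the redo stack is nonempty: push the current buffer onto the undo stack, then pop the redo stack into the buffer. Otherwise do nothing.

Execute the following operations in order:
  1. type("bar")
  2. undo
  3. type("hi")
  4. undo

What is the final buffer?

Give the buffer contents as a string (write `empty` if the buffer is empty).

After op 1 (type): buf='bar' undo_depth=1 redo_depth=0
After op 2 (undo): buf='(empty)' undo_depth=0 redo_depth=1
After op 3 (type): buf='hi' undo_depth=1 redo_depth=0
After op 4 (undo): buf='(empty)' undo_depth=0 redo_depth=1

Answer: empty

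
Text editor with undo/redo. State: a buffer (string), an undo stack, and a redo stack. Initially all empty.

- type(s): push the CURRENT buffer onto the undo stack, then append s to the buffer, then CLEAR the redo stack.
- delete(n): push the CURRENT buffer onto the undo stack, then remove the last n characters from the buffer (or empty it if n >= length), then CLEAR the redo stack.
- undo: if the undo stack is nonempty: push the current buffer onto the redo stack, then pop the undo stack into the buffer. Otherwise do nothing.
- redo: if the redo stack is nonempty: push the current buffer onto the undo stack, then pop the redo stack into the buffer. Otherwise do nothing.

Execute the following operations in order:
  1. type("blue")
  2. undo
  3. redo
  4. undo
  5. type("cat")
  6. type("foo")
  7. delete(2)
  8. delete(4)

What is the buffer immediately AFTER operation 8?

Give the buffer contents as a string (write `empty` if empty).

After op 1 (type): buf='blue' undo_depth=1 redo_depth=0
After op 2 (undo): buf='(empty)' undo_depth=0 redo_depth=1
After op 3 (redo): buf='blue' undo_depth=1 redo_depth=0
After op 4 (undo): buf='(empty)' undo_depth=0 redo_depth=1
After op 5 (type): buf='cat' undo_depth=1 redo_depth=0
After op 6 (type): buf='catfoo' undo_depth=2 redo_depth=0
After op 7 (delete): buf='catf' undo_depth=3 redo_depth=0
After op 8 (delete): buf='(empty)' undo_depth=4 redo_depth=0

Answer: empty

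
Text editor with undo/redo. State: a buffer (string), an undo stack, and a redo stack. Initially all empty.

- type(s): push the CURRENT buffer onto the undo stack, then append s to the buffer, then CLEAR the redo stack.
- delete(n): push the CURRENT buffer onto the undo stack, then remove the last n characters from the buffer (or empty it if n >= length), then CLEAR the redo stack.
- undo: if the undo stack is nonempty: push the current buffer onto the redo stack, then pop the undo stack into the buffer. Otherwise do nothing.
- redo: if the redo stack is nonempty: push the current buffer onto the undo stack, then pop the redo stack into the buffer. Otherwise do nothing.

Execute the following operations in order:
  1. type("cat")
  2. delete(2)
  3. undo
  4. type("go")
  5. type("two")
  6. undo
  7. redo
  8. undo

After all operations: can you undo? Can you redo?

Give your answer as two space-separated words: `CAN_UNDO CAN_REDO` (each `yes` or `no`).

After op 1 (type): buf='cat' undo_depth=1 redo_depth=0
After op 2 (delete): buf='c' undo_depth=2 redo_depth=0
After op 3 (undo): buf='cat' undo_depth=1 redo_depth=1
After op 4 (type): buf='catgo' undo_depth=2 redo_depth=0
After op 5 (type): buf='catgotwo' undo_depth=3 redo_depth=0
After op 6 (undo): buf='catgo' undo_depth=2 redo_depth=1
After op 7 (redo): buf='catgotwo' undo_depth=3 redo_depth=0
After op 8 (undo): buf='catgo' undo_depth=2 redo_depth=1

Answer: yes yes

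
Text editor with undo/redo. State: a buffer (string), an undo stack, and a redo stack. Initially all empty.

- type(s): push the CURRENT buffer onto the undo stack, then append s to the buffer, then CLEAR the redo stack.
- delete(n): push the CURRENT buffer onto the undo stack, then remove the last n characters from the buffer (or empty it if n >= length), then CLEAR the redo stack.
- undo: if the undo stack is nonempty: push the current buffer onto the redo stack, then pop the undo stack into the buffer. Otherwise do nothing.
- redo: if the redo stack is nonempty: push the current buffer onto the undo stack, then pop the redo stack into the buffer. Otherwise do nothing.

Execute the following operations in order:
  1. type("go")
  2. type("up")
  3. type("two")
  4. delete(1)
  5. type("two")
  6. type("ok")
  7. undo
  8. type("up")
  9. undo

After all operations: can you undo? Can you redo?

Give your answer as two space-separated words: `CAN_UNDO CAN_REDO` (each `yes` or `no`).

Answer: yes yes

Derivation:
After op 1 (type): buf='go' undo_depth=1 redo_depth=0
After op 2 (type): buf='goup' undo_depth=2 redo_depth=0
After op 3 (type): buf='gouptwo' undo_depth=3 redo_depth=0
After op 4 (delete): buf='gouptw' undo_depth=4 redo_depth=0
After op 5 (type): buf='gouptwtwo' undo_depth=5 redo_depth=0
After op 6 (type): buf='gouptwtwook' undo_depth=6 redo_depth=0
After op 7 (undo): buf='gouptwtwo' undo_depth=5 redo_depth=1
After op 8 (type): buf='gouptwtwoup' undo_depth=6 redo_depth=0
After op 9 (undo): buf='gouptwtwo' undo_depth=5 redo_depth=1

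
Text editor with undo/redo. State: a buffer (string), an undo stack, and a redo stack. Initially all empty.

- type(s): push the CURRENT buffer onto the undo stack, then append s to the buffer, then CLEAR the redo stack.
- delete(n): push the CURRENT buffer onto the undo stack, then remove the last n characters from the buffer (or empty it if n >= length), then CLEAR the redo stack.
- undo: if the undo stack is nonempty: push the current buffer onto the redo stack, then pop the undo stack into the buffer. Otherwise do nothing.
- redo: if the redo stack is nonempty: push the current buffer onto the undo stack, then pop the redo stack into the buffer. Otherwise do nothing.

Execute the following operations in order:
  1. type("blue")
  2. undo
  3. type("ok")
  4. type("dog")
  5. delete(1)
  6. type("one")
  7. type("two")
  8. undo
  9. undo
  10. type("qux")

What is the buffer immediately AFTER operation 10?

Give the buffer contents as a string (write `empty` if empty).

After op 1 (type): buf='blue' undo_depth=1 redo_depth=0
After op 2 (undo): buf='(empty)' undo_depth=0 redo_depth=1
After op 3 (type): buf='ok' undo_depth=1 redo_depth=0
After op 4 (type): buf='okdog' undo_depth=2 redo_depth=0
After op 5 (delete): buf='okdo' undo_depth=3 redo_depth=0
After op 6 (type): buf='okdoone' undo_depth=4 redo_depth=0
After op 7 (type): buf='okdoonetwo' undo_depth=5 redo_depth=0
After op 8 (undo): buf='okdoone' undo_depth=4 redo_depth=1
After op 9 (undo): buf='okdo' undo_depth=3 redo_depth=2
After op 10 (type): buf='okdoqux' undo_depth=4 redo_depth=0

Answer: okdoqux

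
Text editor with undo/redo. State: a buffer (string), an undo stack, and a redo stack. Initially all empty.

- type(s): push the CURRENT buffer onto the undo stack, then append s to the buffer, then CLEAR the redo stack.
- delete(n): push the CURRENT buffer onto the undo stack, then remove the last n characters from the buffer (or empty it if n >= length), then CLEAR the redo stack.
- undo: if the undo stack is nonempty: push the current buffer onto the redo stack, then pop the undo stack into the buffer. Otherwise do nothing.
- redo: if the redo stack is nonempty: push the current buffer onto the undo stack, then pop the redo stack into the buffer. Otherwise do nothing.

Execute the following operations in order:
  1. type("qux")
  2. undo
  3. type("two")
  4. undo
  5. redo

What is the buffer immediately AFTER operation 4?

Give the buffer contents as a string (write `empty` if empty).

After op 1 (type): buf='qux' undo_depth=1 redo_depth=0
After op 2 (undo): buf='(empty)' undo_depth=0 redo_depth=1
After op 3 (type): buf='two' undo_depth=1 redo_depth=0
After op 4 (undo): buf='(empty)' undo_depth=0 redo_depth=1

Answer: empty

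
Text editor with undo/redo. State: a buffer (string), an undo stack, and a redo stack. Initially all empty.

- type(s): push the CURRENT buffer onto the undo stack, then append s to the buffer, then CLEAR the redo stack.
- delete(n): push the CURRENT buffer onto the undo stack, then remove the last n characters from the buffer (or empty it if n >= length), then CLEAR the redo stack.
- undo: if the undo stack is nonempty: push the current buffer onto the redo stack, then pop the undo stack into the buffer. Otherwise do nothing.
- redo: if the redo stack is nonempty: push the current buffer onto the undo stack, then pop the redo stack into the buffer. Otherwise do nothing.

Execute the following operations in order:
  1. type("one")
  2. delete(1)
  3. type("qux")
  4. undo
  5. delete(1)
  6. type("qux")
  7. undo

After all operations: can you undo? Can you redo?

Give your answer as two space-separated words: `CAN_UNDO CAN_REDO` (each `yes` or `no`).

Answer: yes yes

Derivation:
After op 1 (type): buf='one' undo_depth=1 redo_depth=0
After op 2 (delete): buf='on' undo_depth=2 redo_depth=0
After op 3 (type): buf='onqux' undo_depth=3 redo_depth=0
After op 4 (undo): buf='on' undo_depth=2 redo_depth=1
After op 5 (delete): buf='o' undo_depth=3 redo_depth=0
After op 6 (type): buf='oqux' undo_depth=4 redo_depth=0
After op 7 (undo): buf='o' undo_depth=3 redo_depth=1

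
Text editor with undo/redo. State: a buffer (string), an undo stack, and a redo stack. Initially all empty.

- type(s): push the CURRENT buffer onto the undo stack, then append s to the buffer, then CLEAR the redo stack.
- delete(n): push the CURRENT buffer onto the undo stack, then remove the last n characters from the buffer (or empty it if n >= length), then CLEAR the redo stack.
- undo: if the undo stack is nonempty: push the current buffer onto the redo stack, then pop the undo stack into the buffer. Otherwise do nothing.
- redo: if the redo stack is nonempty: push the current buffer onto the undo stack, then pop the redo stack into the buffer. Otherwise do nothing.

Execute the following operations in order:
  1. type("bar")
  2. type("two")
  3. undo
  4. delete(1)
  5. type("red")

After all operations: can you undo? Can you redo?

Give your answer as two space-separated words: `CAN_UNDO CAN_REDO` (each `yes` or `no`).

Answer: yes no

Derivation:
After op 1 (type): buf='bar' undo_depth=1 redo_depth=0
After op 2 (type): buf='bartwo' undo_depth=2 redo_depth=0
After op 3 (undo): buf='bar' undo_depth=1 redo_depth=1
After op 4 (delete): buf='ba' undo_depth=2 redo_depth=0
After op 5 (type): buf='bared' undo_depth=3 redo_depth=0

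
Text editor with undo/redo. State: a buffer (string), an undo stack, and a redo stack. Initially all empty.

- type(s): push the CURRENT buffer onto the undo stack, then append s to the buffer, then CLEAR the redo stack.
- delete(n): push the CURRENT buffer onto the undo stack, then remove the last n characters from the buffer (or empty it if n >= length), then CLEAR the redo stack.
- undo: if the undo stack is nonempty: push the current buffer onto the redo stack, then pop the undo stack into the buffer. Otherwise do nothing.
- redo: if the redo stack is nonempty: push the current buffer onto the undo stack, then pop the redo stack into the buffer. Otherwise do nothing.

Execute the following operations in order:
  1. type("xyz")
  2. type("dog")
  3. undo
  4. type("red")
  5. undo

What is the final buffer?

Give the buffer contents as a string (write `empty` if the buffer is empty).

After op 1 (type): buf='xyz' undo_depth=1 redo_depth=0
After op 2 (type): buf='xyzdog' undo_depth=2 redo_depth=0
After op 3 (undo): buf='xyz' undo_depth=1 redo_depth=1
After op 4 (type): buf='xyzred' undo_depth=2 redo_depth=0
After op 5 (undo): buf='xyz' undo_depth=1 redo_depth=1

Answer: xyz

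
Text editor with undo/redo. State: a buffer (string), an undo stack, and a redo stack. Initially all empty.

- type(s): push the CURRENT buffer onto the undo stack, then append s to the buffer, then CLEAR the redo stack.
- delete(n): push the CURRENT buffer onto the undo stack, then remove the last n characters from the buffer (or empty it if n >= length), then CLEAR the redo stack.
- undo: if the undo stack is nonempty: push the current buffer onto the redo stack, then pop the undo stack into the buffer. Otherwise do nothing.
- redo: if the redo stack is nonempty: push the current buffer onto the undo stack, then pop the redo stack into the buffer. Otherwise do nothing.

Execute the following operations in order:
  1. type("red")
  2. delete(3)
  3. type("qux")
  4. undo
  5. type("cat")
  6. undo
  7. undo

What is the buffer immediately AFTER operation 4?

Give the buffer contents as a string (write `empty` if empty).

After op 1 (type): buf='red' undo_depth=1 redo_depth=0
After op 2 (delete): buf='(empty)' undo_depth=2 redo_depth=0
After op 3 (type): buf='qux' undo_depth=3 redo_depth=0
After op 4 (undo): buf='(empty)' undo_depth=2 redo_depth=1

Answer: empty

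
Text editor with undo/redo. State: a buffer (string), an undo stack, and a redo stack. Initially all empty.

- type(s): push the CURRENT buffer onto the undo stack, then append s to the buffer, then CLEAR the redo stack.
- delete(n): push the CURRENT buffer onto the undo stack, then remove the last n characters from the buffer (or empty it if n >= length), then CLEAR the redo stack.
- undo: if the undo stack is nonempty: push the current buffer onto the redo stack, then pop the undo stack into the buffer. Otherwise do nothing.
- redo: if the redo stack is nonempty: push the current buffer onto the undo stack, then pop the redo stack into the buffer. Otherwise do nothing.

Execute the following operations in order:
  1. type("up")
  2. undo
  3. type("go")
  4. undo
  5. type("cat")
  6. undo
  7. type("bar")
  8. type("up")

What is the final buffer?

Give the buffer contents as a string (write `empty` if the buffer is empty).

Answer: barup

Derivation:
After op 1 (type): buf='up' undo_depth=1 redo_depth=0
After op 2 (undo): buf='(empty)' undo_depth=0 redo_depth=1
After op 3 (type): buf='go' undo_depth=1 redo_depth=0
After op 4 (undo): buf='(empty)' undo_depth=0 redo_depth=1
After op 5 (type): buf='cat' undo_depth=1 redo_depth=0
After op 6 (undo): buf='(empty)' undo_depth=0 redo_depth=1
After op 7 (type): buf='bar' undo_depth=1 redo_depth=0
After op 8 (type): buf='barup' undo_depth=2 redo_depth=0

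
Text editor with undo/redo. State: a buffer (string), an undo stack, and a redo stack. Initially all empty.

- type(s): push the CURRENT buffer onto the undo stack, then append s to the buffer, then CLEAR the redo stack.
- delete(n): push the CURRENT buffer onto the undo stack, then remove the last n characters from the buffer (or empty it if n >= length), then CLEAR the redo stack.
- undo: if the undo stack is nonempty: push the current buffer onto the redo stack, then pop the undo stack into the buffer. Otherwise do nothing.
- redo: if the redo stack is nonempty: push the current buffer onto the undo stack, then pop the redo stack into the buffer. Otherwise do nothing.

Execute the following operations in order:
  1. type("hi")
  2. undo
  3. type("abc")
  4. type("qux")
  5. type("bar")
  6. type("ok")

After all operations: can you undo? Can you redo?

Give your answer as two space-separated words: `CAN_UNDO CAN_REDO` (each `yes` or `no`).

After op 1 (type): buf='hi' undo_depth=1 redo_depth=0
After op 2 (undo): buf='(empty)' undo_depth=0 redo_depth=1
After op 3 (type): buf='abc' undo_depth=1 redo_depth=0
After op 4 (type): buf='abcqux' undo_depth=2 redo_depth=0
After op 5 (type): buf='abcquxbar' undo_depth=3 redo_depth=0
After op 6 (type): buf='abcquxbarok' undo_depth=4 redo_depth=0

Answer: yes no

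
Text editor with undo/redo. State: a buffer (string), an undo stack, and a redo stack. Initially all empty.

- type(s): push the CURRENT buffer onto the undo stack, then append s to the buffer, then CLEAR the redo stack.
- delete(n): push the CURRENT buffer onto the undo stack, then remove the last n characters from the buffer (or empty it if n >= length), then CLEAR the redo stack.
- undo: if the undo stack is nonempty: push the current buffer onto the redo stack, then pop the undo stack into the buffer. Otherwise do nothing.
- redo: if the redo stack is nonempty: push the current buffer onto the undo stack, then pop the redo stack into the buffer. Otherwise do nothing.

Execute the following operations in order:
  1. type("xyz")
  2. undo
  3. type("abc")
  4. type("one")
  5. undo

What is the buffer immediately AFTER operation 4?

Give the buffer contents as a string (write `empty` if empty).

After op 1 (type): buf='xyz' undo_depth=1 redo_depth=0
After op 2 (undo): buf='(empty)' undo_depth=0 redo_depth=1
After op 3 (type): buf='abc' undo_depth=1 redo_depth=0
After op 4 (type): buf='abcone' undo_depth=2 redo_depth=0

Answer: abcone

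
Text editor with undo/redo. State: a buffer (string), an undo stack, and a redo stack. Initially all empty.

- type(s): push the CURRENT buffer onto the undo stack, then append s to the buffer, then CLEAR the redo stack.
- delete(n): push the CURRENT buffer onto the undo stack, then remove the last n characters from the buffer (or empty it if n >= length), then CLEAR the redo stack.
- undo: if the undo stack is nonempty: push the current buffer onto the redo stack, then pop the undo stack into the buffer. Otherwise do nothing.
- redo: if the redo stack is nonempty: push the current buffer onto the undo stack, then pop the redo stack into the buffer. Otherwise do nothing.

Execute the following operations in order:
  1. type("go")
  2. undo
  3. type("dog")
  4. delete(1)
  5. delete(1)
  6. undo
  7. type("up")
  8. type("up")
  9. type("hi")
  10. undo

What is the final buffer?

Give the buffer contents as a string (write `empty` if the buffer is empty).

Answer: doupup

Derivation:
After op 1 (type): buf='go' undo_depth=1 redo_depth=0
After op 2 (undo): buf='(empty)' undo_depth=0 redo_depth=1
After op 3 (type): buf='dog' undo_depth=1 redo_depth=0
After op 4 (delete): buf='do' undo_depth=2 redo_depth=0
After op 5 (delete): buf='d' undo_depth=3 redo_depth=0
After op 6 (undo): buf='do' undo_depth=2 redo_depth=1
After op 7 (type): buf='doup' undo_depth=3 redo_depth=0
After op 8 (type): buf='doupup' undo_depth=4 redo_depth=0
After op 9 (type): buf='doupuphi' undo_depth=5 redo_depth=0
After op 10 (undo): buf='doupup' undo_depth=4 redo_depth=1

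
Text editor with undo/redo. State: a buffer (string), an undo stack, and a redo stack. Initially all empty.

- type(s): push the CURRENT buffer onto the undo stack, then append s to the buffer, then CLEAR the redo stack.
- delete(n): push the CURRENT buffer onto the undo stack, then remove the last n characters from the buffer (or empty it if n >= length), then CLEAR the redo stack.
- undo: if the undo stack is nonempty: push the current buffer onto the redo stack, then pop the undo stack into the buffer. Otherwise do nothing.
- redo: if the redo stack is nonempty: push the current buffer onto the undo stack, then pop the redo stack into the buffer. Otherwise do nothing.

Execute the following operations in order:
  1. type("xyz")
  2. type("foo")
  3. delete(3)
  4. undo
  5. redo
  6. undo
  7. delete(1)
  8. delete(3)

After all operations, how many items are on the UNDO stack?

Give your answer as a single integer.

Answer: 4

Derivation:
After op 1 (type): buf='xyz' undo_depth=1 redo_depth=0
After op 2 (type): buf='xyzfoo' undo_depth=2 redo_depth=0
After op 3 (delete): buf='xyz' undo_depth=3 redo_depth=0
After op 4 (undo): buf='xyzfoo' undo_depth=2 redo_depth=1
After op 5 (redo): buf='xyz' undo_depth=3 redo_depth=0
After op 6 (undo): buf='xyzfoo' undo_depth=2 redo_depth=1
After op 7 (delete): buf='xyzfo' undo_depth=3 redo_depth=0
After op 8 (delete): buf='xy' undo_depth=4 redo_depth=0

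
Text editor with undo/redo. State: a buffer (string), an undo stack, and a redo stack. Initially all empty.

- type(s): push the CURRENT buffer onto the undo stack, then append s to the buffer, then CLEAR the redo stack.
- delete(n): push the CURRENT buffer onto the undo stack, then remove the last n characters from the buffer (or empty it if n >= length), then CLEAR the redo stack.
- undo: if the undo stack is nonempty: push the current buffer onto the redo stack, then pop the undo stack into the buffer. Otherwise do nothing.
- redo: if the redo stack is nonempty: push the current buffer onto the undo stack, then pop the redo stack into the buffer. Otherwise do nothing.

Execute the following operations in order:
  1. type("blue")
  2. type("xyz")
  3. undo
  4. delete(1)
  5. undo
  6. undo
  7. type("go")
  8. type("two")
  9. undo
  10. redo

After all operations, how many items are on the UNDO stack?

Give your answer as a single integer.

Answer: 2

Derivation:
After op 1 (type): buf='blue' undo_depth=1 redo_depth=0
After op 2 (type): buf='bluexyz' undo_depth=2 redo_depth=0
After op 3 (undo): buf='blue' undo_depth=1 redo_depth=1
After op 4 (delete): buf='blu' undo_depth=2 redo_depth=0
After op 5 (undo): buf='blue' undo_depth=1 redo_depth=1
After op 6 (undo): buf='(empty)' undo_depth=0 redo_depth=2
After op 7 (type): buf='go' undo_depth=1 redo_depth=0
After op 8 (type): buf='gotwo' undo_depth=2 redo_depth=0
After op 9 (undo): buf='go' undo_depth=1 redo_depth=1
After op 10 (redo): buf='gotwo' undo_depth=2 redo_depth=0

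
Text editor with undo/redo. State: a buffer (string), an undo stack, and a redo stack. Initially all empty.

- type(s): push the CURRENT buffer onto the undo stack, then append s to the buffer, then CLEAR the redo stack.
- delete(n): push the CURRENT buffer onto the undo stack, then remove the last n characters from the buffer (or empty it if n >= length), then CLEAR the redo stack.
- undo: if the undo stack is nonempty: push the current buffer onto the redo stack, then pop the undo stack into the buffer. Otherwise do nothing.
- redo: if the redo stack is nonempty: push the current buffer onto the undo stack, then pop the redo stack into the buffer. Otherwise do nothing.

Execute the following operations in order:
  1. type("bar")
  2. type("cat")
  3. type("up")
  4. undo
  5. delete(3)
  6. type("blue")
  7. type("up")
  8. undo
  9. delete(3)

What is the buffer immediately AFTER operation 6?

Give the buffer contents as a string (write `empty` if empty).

After op 1 (type): buf='bar' undo_depth=1 redo_depth=0
After op 2 (type): buf='barcat' undo_depth=2 redo_depth=0
After op 3 (type): buf='barcatup' undo_depth=3 redo_depth=0
After op 4 (undo): buf='barcat' undo_depth=2 redo_depth=1
After op 5 (delete): buf='bar' undo_depth=3 redo_depth=0
After op 6 (type): buf='barblue' undo_depth=4 redo_depth=0

Answer: barblue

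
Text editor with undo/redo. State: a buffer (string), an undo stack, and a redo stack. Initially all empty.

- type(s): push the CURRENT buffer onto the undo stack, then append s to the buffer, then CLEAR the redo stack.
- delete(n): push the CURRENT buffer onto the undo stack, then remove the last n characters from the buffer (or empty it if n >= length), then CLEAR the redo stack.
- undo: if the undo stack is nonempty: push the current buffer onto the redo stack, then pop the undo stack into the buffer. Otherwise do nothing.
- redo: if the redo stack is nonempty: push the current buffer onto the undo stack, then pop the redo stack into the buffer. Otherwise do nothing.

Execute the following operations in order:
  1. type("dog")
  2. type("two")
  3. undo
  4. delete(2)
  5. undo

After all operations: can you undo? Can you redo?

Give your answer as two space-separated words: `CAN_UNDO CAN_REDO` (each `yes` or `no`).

Answer: yes yes

Derivation:
After op 1 (type): buf='dog' undo_depth=1 redo_depth=0
After op 2 (type): buf='dogtwo' undo_depth=2 redo_depth=0
After op 3 (undo): buf='dog' undo_depth=1 redo_depth=1
After op 4 (delete): buf='d' undo_depth=2 redo_depth=0
After op 5 (undo): buf='dog' undo_depth=1 redo_depth=1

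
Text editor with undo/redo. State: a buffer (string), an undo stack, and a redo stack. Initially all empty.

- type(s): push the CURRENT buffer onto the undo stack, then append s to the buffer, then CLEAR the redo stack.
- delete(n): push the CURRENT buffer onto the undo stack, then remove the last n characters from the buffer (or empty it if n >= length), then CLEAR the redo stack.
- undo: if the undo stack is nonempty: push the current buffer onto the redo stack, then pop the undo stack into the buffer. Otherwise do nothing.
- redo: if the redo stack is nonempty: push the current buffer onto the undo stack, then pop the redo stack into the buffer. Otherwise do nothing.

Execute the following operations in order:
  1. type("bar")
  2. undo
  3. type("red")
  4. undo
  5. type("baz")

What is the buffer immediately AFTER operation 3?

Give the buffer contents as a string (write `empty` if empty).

After op 1 (type): buf='bar' undo_depth=1 redo_depth=0
After op 2 (undo): buf='(empty)' undo_depth=0 redo_depth=1
After op 3 (type): buf='red' undo_depth=1 redo_depth=0

Answer: red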